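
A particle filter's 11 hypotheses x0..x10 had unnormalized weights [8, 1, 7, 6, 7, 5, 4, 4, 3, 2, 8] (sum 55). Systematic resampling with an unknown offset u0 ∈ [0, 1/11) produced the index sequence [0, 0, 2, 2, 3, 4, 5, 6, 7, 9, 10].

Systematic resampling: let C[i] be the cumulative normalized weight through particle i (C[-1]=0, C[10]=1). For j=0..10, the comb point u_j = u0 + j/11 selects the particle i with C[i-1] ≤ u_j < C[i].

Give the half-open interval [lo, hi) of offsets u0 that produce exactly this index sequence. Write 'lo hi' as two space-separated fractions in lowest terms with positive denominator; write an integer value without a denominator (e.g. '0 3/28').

C = [8/55, 9/55, 16/55, 2/5, 29/55, 34/55, 38/55, 42/55, 9/11, 47/55, 1]
j=0 picked index 0: u0 ∈ [0, 8/55)
j=1 picked index 0: u0 ∈ [-1/11, 3/55)
j=2 picked index 2: u0 ∈ [-1/55, 6/55)
j=3 picked index 2: u0 ∈ [-6/55, 1/55)
j=4 picked index 3: u0 ∈ [-4/55, 2/55)
j=5 picked index 4: u0 ∈ [-3/55, 4/55)
j=6 picked index 5: u0 ∈ [-1/55, 4/55)
j=7 picked index 6: u0 ∈ [-1/55, 3/55)
j=8 picked index 7: u0 ∈ [-2/55, 2/55)
j=9 picked index 9: u0 ∈ [0, 2/55)
j=10 picked index 10: u0 ∈ [-3/55, 1/11)
intersection: [0, 1/55)

0 1/55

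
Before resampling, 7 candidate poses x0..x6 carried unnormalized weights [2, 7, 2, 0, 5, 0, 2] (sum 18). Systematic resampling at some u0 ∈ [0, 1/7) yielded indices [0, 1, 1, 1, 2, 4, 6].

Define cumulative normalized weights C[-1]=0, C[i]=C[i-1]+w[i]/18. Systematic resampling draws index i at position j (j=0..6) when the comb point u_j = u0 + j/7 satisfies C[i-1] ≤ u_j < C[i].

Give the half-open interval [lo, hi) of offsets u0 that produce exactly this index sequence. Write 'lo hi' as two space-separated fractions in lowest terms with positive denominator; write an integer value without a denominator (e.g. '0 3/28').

C = [1/9, 1/2, 11/18, 11/18, 8/9, 8/9, 1]
j=0 picked index 0: u0 ∈ [0, 1/9)
j=1 picked index 1: u0 ∈ [-2/63, 5/14)
j=2 picked index 1: u0 ∈ [-11/63, 3/14)
j=3 picked index 1: u0 ∈ [-20/63, 1/14)
j=4 picked index 2: u0 ∈ [-1/14, 5/126)
j=5 picked index 4: u0 ∈ [-13/126, 11/63)
j=6 picked index 6: u0 ∈ [2/63, 1/7)
intersection: [2/63, 5/126)

2/63 5/126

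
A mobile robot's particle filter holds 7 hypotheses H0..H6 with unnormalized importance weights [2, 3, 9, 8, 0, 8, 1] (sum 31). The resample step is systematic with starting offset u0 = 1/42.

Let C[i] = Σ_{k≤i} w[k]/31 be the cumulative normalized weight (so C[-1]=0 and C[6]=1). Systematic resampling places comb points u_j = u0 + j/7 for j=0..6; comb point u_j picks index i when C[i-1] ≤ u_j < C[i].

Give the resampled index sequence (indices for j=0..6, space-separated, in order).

0 2 2 3 3 5 5

C = [2/31, 5/31, 14/31, 22/31, 22/31, 30/31, 1]
j=0: u_0=1/42 ∈ [0, 2/31) → index 0
j=1: u_1=1/6 ∈ [5/31, 14/31) → index 2
j=2: u_2=13/42 ∈ [5/31, 14/31) → index 2
j=3: u_3=19/42 ∈ [14/31, 22/31) → index 3
j=4: u_4=25/42 ∈ [14/31, 22/31) → index 3
j=5: u_5=31/42 ∈ [22/31, 30/31) → index 5
j=6: u_6=37/42 ∈ [22/31, 30/31) → index 5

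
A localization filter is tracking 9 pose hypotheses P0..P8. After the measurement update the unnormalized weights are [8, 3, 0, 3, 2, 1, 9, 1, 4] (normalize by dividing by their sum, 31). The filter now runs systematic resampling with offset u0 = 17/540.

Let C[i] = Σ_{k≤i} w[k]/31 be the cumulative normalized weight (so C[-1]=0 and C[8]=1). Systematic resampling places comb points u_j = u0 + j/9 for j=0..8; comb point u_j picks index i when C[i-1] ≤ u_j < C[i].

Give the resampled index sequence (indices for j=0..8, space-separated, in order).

C = [8/31, 11/31, 11/31, 14/31, 16/31, 17/31, 26/31, 27/31, 1]
j=0: u_0=17/540 ∈ [0, 8/31) → index 0
j=1: u_1=77/540 ∈ [0, 8/31) → index 0
j=2: u_2=137/540 ∈ [0, 8/31) → index 0
j=3: u_3=197/540 ∈ [11/31, 14/31) → index 3
j=4: u_4=257/540 ∈ [14/31, 16/31) → index 4
j=5: u_5=317/540 ∈ [17/31, 26/31) → index 6
j=6: u_6=377/540 ∈ [17/31, 26/31) → index 6
j=7: u_7=437/540 ∈ [17/31, 26/31) → index 6
j=8: u_8=497/540 ∈ [27/31, 1) → index 8

0 0 0 3 4 6 6 6 8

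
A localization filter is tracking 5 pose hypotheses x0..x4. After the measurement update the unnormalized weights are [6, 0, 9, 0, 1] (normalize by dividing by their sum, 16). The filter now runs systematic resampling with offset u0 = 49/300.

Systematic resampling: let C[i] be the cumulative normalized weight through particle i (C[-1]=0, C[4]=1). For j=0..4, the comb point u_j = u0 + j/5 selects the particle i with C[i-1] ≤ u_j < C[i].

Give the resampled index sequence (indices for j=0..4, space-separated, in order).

0 0 2 2 4

C = [3/8, 3/8, 15/16, 15/16, 1]
j=0: u_0=49/300 ∈ [0, 3/8) → index 0
j=1: u_1=109/300 ∈ [0, 3/8) → index 0
j=2: u_2=169/300 ∈ [3/8, 15/16) → index 2
j=3: u_3=229/300 ∈ [3/8, 15/16) → index 2
j=4: u_4=289/300 ∈ [15/16, 1) → index 4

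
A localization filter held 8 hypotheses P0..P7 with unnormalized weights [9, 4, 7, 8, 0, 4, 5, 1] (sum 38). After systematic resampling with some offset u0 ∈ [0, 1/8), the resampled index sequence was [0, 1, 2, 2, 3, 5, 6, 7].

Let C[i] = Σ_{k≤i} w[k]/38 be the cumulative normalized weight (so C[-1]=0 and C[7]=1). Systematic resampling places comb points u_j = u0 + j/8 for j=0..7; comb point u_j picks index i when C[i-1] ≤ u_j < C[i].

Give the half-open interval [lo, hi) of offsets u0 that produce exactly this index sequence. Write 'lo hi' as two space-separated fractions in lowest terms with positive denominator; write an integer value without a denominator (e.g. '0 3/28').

17/152 1/8

C = [9/38, 13/38, 10/19, 14/19, 14/19, 16/19, 37/38, 1]
j=0 picked index 0: u0 ∈ [0, 9/38)
j=1 picked index 1: u0 ∈ [17/152, 33/152)
j=2 picked index 2: u0 ∈ [7/76, 21/76)
j=3 picked index 2: u0 ∈ [-5/152, 23/152)
j=4 picked index 3: u0 ∈ [1/38, 9/38)
j=5 picked index 5: u0 ∈ [17/152, 33/152)
j=6 picked index 6: u0 ∈ [7/76, 17/76)
j=7 picked index 7: u0 ∈ [15/152, 1/8)
intersection: [17/152, 1/8)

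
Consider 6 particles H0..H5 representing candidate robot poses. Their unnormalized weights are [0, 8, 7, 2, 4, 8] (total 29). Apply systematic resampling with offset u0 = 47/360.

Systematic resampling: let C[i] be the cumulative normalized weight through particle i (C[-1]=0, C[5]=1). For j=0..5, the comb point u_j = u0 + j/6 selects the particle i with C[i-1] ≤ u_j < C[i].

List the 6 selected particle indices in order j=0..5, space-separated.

1 2 2 4 5 5

C = [0, 8/29, 15/29, 17/29, 21/29, 1]
j=0: u_0=47/360 ∈ [0, 8/29) → index 1
j=1: u_1=107/360 ∈ [8/29, 15/29) → index 2
j=2: u_2=167/360 ∈ [8/29, 15/29) → index 2
j=3: u_3=227/360 ∈ [17/29, 21/29) → index 4
j=4: u_4=287/360 ∈ [21/29, 1) → index 5
j=5: u_5=347/360 ∈ [21/29, 1) → index 5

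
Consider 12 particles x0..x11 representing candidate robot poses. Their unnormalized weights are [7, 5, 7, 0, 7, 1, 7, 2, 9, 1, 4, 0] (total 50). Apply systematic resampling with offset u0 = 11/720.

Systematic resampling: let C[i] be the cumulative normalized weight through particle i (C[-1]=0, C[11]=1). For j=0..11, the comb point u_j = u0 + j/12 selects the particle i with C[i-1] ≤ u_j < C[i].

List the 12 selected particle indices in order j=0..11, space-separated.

0 0 1 2 2 4 4 6 7 8 8 10

C = [7/50, 6/25, 19/50, 19/50, 13/25, 27/50, 17/25, 18/25, 9/10, 23/25, 1, 1]
j=0: u_0=11/720 ∈ [0, 7/50) → index 0
j=1: u_1=71/720 ∈ [0, 7/50) → index 0
j=2: u_2=131/720 ∈ [7/50, 6/25) → index 1
j=3: u_3=191/720 ∈ [6/25, 19/50) → index 2
j=4: u_4=251/720 ∈ [6/25, 19/50) → index 2
j=5: u_5=311/720 ∈ [19/50, 13/25) → index 4
j=6: u_6=371/720 ∈ [19/50, 13/25) → index 4
j=7: u_7=431/720 ∈ [27/50, 17/25) → index 6
j=8: u_8=491/720 ∈ [17/25, 18/25) → index 7
j=9: u_9=551/720 ∈ [18/25, 9/10) → index 8
j=10: u_10=611/720 ∈ [18/25, 9/10) → index 8
j=11: u_11=671/720 ∈ [23/25, 1) → index 10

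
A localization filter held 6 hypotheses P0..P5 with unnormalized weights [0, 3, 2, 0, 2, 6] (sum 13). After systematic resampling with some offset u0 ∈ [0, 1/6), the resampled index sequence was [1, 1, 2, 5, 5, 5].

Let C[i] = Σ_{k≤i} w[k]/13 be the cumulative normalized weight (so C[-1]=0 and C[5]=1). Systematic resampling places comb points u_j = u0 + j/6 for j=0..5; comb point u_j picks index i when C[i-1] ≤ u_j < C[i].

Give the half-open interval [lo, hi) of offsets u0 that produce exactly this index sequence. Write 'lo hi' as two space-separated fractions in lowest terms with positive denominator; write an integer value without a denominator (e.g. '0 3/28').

C = [0, 3/13, 5/13, 5/13, 7/13, 1]
j=0 picked index 1: u0 ∈ [0, 3/13)
j=1 picked index 1: u0 ∈ [-1/6, 5/78)
j=2 picked index 2: u0 ∈ [-4/39, 2/39)
j=3 picked index 5: u0 ∈ [1/26, 1/2)
j=4 picked index 5: u0 ∈ [-5/39, 1/3)
j=5 picked index 5: u0 ∈ [-23/78, 1/6)
intersection: [1/26, 2/39)

1/26 2/39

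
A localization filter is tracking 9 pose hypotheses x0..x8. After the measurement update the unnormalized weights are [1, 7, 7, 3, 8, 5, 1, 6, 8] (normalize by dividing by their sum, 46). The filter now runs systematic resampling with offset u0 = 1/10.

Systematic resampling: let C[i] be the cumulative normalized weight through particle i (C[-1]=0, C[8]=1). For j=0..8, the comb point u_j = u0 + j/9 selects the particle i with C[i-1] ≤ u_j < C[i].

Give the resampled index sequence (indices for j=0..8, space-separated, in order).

1 2 2 4 4 5 7 8 8

C = [1/46, 4/23, 15/46, 9/23, 13/23, 31/46, 16/23, 19/23, 1]
j=0: u_0=1/10 ∈ [1/46, 4/23) → index 1
j=1: u_1=19/90 ∈ [4/23, 15/46) → index 2
j=2: u_2=29/90 ∈ [4/23, 15/46) → index 2
j=3: u_3=13/30 ∈ [9/23, 13/23) → index 4
j=4: u_4=49/90 ∈ [9/23, 13/23) → index 4
j=5: u_5=59/90 ∈ [13/23, 31/46) → index 5
j=6: u_6=23/30 ∈ [16/23, 19/23) → index 7
j=7: u_7=79/90 ∈ [19/23, 1) → index 8
j=8: u_8=89/90 ∈ [19/23, 1) → index 8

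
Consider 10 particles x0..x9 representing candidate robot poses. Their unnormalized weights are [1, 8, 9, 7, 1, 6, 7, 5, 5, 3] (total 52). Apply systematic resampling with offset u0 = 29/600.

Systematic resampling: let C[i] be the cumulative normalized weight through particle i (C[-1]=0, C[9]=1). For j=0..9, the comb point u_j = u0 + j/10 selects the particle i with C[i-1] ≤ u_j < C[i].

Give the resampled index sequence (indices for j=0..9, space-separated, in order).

C = [1/52, 9/52, 9/26, 25/52, 1/2, 8/13, 3/4, 11/13, 49/52, 1]
j=0: u_0=29/600 ∈ [1/52, 9/52) → index 1
j=1: u_1=89/600 ∈ [1/52, 9/52) → index 1
j=2: u_2=149/600 ∈ [9/52, 9/26) → index 2
j=3: u_3=209/600 ∈ [9/26, 25/52) → index 3
j=4: u_4=269/600 ∈ [9/26, 25/52) → index 3
j=5: u_5=329/600 ∈ [1/2, 8/13) → index 5
j=6: u_6=389/600 ∈ [8/13, 3/4) → index 6
j=7: u_7=449/600 ∈ [8/13, 3/4) → index 6
j=8: u_8=509/600 ∈ [11/13, 49/52) → index 8
j=9: u_9=569/600 ∈ [49/52, 1) → index 9

1 1 2 3 3 5 6 6 8 9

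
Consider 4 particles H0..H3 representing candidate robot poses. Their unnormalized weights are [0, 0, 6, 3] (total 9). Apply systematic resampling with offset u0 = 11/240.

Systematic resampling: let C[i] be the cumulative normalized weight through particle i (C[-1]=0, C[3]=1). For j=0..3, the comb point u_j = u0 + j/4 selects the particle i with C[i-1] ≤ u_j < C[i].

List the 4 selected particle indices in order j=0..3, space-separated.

2 2 2 3

C = [0, 0, 2/3, 1]
j=0: u_0=11/240 ∈ [0, 2/3) → index 2
j=1: u_1=71/240 ∈ [0, 2/3) → index 2
j=2: u_2=131/240 ∈ [0, 2/3) → index 2
j=3: u_3=191/240 ∈ [2/3, 1) → index 3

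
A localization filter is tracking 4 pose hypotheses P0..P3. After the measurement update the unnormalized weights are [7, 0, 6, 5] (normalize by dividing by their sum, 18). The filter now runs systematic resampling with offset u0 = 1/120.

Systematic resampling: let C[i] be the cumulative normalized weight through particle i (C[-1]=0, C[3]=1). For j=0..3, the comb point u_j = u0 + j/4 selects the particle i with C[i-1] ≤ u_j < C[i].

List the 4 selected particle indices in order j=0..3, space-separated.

0 0 2 3

C = [7/18, 7/18, 13/18, 1]
j=0: u_0=1/120 ∈ [0, 7/18) → index 0
j=1: u_1=31/120 ∈ [0, 7/18) → index 0
j=2: u_2=61/120 ∈ [7/18, 13/18) → index 2
j=3: u_3=91/120 ∈ [13/18, 1) → index 3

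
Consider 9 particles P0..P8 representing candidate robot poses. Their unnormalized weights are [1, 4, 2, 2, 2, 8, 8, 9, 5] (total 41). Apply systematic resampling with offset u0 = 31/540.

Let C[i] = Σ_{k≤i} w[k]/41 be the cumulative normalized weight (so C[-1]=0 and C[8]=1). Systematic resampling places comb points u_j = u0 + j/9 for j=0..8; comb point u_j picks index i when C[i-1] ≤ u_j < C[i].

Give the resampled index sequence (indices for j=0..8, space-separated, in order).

1 2 5 5 6 6 7 7 8

C = [1/41, 5/41, 7/41, 9/41, 11/41, 19/41, 27/41, 36/41, 1]
j=0: u_0=31/540 ∈ [1/41, 5/41) → index 1
j=1: u_1=91/540 ∈ [5/41, 7/41) → index 2
j=2: u_2=151/540 ∈ [11/41, 19/41) → index 5
j=3: u_3=211/540 ∈ [11/41, 19/41) → index 5
j=4: u_4=271/540 ∈ [19/41, 27/41) → index 6
j=5: u_5=331/540 ∈ [19/41, 27/41) → index 6
j=6: u_6=391/540 ∈ [27/41, 36/41) → index 7
j=7: u_7=451/540 ∈ [27/41, 36/41) → index 7
j=8: u_8=511/540 ∈ [36/41, 1) → index 8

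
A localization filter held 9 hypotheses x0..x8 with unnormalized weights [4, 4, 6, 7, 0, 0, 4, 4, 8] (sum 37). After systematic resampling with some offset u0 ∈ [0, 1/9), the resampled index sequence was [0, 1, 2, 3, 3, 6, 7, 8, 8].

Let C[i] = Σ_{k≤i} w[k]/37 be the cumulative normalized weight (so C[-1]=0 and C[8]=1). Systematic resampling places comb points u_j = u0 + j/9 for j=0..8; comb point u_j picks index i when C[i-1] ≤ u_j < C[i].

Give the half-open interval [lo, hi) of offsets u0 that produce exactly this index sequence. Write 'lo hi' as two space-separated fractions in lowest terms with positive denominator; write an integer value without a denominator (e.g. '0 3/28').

5/111 35/333

C = [4/37, 8/37, 14/37, 21/37, 21/37, 21/37, 25/37, 29/37, 1]
j=0 picked index 0: u0 ∈ [0, 4/37)
j=1 picked index 1: u0 ∈ [-1/333, 35/333)
j=2 picked index 2: u0 ∈ [-2/333, 52/333)
j=3 picked index 3: u0 ∈ [5/111, 26/111)
j=4 picked index 3: u0 ∈ [-22/333, 41/333)
j=5 picked index 6: u0 ∈ [4/333, 40/333)
j=6 picked index 7: u0 ∈ [1/111, 13/111)
j=7 picked index 8: u0 ∈ [2/333, 2/9)
j=8 picked index 8: u0 ∈ [-35/333, 1/9)
intersection: [5/111, 35/333)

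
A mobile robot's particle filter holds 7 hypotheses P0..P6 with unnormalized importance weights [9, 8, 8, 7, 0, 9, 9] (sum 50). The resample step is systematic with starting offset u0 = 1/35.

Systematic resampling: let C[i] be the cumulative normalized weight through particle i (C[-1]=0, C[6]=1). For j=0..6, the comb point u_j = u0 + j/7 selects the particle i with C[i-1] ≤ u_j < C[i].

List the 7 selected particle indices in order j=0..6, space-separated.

0 0 1 2 3 5 6

C = [9/50, 17/50, 1/2, 16/25, 16/25, 41/50, 1]
j=0: u_0=1/35 ∈ [0, 9/50) → index 0
j=1: u_1=6/35 ∈ [0, 9/50) → index 0
j=2: u_2=11/35 ∈ [9/50, 17/50) → index 1
j=3: u_3=16/35 ∈ [17/50, 1/2) → index 2
j=4: u_4=3/5 ∈ [1/2, 16/25) → index 3
j=5: u_5=26/35 ∈ [16/25, 41/50) → index 5
j=6: u_6=31/35 ∈ [41/50, 1) → index 6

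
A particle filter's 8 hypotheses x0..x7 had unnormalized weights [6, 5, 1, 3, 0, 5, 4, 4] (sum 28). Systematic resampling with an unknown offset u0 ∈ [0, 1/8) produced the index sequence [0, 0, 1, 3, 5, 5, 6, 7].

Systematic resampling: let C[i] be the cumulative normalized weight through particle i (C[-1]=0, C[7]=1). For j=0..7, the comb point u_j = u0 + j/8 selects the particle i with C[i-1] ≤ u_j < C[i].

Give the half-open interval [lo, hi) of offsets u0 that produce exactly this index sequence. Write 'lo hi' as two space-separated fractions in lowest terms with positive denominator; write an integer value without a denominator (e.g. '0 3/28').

C = [3/14, 11/28, 3/7, 15/28, 15/28, 5/7, 6/7, 1]
j=0 picked index 0: u0 ∈ [0, 3/14)
j=1 picked index 0: u0 ∈ [-1/8, 5/56)
j=2 picked index 1: u0 ∈ [-1/28, 1/7)
j=3 picked index 3: u0 ∈ [3/56, 9/56)
j=4 picked index 5: u0 ∈ [1/28, 3/14)
j=5 picked index 5: u0 ∈ [-5/56, 5/56)
j=6 picked index 6: u0 ∈ [-1/28, 3/28)
j=7 picked index 7: u0 ∈ [-1/56, 1/8)
intersection: [3/56, 5/56)

3/56 5/56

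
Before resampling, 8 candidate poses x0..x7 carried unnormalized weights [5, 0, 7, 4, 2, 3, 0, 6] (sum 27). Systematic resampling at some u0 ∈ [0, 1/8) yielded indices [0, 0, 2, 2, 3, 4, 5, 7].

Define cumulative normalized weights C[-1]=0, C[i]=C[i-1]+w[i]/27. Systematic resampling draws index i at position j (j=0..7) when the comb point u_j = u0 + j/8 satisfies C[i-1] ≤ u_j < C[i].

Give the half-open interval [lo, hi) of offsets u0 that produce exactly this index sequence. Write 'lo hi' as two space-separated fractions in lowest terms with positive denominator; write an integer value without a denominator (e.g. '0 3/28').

0 1/36

C = [5/27, 5/27, 4/9, 16/27, 2/3, 7/9, 7/9, 1]
j=0 picked index 0: u0 ∈ [0, 5/27)
j=1 picked index 0: u0 ∈ [-1/8, 13/216)
j=2 picked index 2: u0 ∈ [-7/108, 7/36)
j=3 picked index 2: u0 ∈ [-41/216, 5/72)
j=4 picked index 3: u0 ∈ [-1/18, 5/54)
j=5 picked index 4: u0 ∈ [-7/216, 1/24)
j=6 picked index 5: u0 ∈ [-1/12, 1/36)
j=7 picked index 7: u0 ∈ [-7/72, 1/8)
intersection: [0, 1/36)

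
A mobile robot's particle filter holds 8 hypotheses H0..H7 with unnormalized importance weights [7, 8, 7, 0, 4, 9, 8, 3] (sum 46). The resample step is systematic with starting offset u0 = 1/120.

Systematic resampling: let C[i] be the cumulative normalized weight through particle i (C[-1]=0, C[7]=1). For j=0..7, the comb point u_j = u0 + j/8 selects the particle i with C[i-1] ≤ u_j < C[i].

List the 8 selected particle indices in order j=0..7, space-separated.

C = [7/46, 15/46, 11/23, 11/23, 13/23, 35/46, 43/46, 1]
j=0: u_0=1/120 ∈ [0, 7/46) → index 0
j=1: u_1=2/15 ∈ [0, 7/46) → index 0
j=2: u_2=31/120 ∈ [7/46, 15/46) → index 1
j=3: u_3=23/60 ∈ [15/46, 11/23) → index 2
j=4: u_4=61/120 ∈ [11/23, 13/23) → index 4
j=5: u_5=19/30 ∈ [13/23, 35/46) → index 5
j=6: u_6=91/120 ∈ [13/23, 35/46) → index 5
j=7: u_7=53/60 ∈ [35/46, 43/46) → index 6

0 0 1 2 4 5 5 6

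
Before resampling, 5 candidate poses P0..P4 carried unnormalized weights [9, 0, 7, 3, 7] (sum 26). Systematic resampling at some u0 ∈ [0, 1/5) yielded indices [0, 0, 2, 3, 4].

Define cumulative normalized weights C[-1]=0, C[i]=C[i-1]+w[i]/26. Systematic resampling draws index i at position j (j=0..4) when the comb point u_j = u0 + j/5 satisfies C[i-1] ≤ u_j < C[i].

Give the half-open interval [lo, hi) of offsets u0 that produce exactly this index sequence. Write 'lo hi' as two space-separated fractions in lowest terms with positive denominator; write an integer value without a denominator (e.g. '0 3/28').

1/65 17/130

C = [9/26, 9/26, 8/13, 19/26, 1]
j=0 picked index 0: u0 ∈ [0, 9/26)
j=1 picked index 0: u0 ∈ [-1/5, 19/130)
j=2 picked index 2: u0 ∈ [-7/130, 14/65)
j=3 picked index 3: u0 ∈ [1/65, 17/130)
j=4 picked index 4: u0 ∈ [-9/130, 1/5)
intersection: [1/65, 17/130)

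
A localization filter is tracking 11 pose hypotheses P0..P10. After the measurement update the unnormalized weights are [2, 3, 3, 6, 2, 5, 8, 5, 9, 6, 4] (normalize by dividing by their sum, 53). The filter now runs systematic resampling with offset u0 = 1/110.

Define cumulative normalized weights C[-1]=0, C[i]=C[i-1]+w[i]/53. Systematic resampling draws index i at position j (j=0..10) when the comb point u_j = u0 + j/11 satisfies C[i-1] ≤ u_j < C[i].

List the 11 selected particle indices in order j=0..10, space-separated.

0 2 3 4 5 6 7 8 8 9 9

C = [2/53, 5/53, 8/53, 14/53, 16/53, 21/53, 29/53, 34/53, 43/53, 49/53, 1]
j=0: u_0=1/110 ∈ [0, 2/53) → index 0
j=1: u_1=1/10 ∈ [5/53, 8/53) → index 2
j=2: u_2=21/110 ∈ [8/53, 14/53) → index 3
j=3: u_3=31/110 ∈ [14/53, 16/53) → index 4
j=4: u_4=41/110 ∈ [16/53, 21/53) → index 5
j=5: u_5=51/110 ∈ [21/53, 29/53) → index 6
j=6: u_6=61/110 ∈ [29/53, 34/53) → index 7
j=7: u_7=71/110 ∈ [34/53, 43/53) → index 8
j=8: u_8=81/110 ∈ [34/53, 43/53) → index 8
j=9: u_9=91/110 ∈ [43/53, 49/53) → index 9
j=10: u_10=101/110 ∈ [43/53, 49/53) → index 9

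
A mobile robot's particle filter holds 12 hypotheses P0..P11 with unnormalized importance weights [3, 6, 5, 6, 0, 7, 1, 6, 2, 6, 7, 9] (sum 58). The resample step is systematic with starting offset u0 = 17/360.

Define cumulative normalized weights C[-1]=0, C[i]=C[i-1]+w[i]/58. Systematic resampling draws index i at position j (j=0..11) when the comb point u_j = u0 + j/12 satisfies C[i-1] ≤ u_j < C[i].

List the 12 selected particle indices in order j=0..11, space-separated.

C = [3/58, 9/58, 7/29, 10/29, 10/29, 27/58, 14/29, 17/29, 18/29, 21/29, 49/58, 1]
j=0: u_0=17/360 ∈ [0, 3/58) → index 0
j=1: u_1=47/360 ∈ [3/58, 9/58) → index 1
j=2: u_2=77/360 ∈ [9/58, 7/29) → index 2
j=3: u_3=107/360 ∈ [7/29, 10/29) → index 3
j=4: u_4=137/360 ∈ [10/29, 27/58) → index 5
j=5: u_5=167/360 ∈ [10/29, 27/58) → index 5
j=6: u_6=197/360 ∈ [14/29, 17/29) → index 7
j=7: u_7=227/360 ∈ [18/29, 21/29) → index 9
j=8: u_8=257/360 ∈ [18/29, 21/29) → index 9
j=9: u_9=287/360 ∈ [21/29, 49/58) → index 10
j=10: u_10=317/360 ∈ [49/58, 1) → index 11
j=11: u_11=347/360 ∈ [49/58, 1) → index 11

0 1 2 3 5 5 7 9 9 10 11 11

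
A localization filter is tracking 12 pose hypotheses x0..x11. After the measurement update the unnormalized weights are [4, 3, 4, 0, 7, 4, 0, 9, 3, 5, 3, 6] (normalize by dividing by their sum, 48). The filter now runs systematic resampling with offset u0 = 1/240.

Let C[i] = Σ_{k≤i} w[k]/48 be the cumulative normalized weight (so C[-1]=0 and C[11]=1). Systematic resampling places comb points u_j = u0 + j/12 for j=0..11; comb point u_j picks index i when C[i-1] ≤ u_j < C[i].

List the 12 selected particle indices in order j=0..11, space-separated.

C = [1/12, 7/48, 11/48, 11/48, 3/8, 11/24, 11/24, 31/48, 17/24, 13/16, 7/8, 1]
j=0: u_0=1/240 ∈ [0, 1/12) → index 0
j=1: u_1=7/80 ∈ [1/12, 7/48) → index 1
j=2: u_2=41/240 ∈ [7/48, 11/48) → index 2
j=3: u_3=61/240 ∈ [11/48, 3/8) → index 4
j=4: u_4=27/80 ∈ [11/48, 3/8) → index 4
j=5: u_5=101/240 ∈ [3/8, 11/24) → index 5
j=6: u_6=121/240 ∈ [11/24, 31/48) → index 7
j=7: u_7=47/80 ∈ [11/24, 31/48) → index 7
j=8: u_8=161/240 ∈ [31/48, 17/24) → index 8
j=9: u_9=181/240 ∈ [17/24, 13/16) → index 9
j=10: u_10=67/80 ∈ [13/16, 7/8) → index 10
j=11: u_11=221/240 ∈ [7/8, 1) → index 11

0 1 2 4 4 5 7 7 8 9 10 11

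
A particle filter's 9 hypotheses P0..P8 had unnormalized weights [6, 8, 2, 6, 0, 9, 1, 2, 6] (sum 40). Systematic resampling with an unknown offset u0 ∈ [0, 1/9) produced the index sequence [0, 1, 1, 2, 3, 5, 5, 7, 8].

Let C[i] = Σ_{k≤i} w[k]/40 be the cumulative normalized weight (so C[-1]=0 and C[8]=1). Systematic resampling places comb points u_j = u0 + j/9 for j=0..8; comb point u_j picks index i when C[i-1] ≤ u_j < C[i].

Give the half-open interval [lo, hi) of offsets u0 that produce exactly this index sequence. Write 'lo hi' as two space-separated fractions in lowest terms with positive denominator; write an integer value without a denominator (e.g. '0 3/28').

7/180 1/15

C = [3/20, 7/20, 2/5, 11/20, 11/20, 31/40, 4/5, 17/20, 1]
j=0 picked index 0: u0 ∈ [0, 3/20)
j=1 picked index 1: u0 ∈ [7/180, 43/180)
j=2 picked index 1: u0 ∈ [-13/180, 23/180)
j=3 picked index 2: u0 ∈ [1/60, 1/15)
j=4 picked index 3: u0 ∈ [-2/45, 19/180)
j=5 picked index 5: u0 ∈ [-1/180, 79/360)
j=6 picked index 5: u0 ∈ [-7/60, 13/120)
j=7 picked index 7: u0 ∈ [1/45, 13/180)
j=8 picked index 8: u0 ∈ [-7/180, 1/9)
intersection: [7/180, 1/15)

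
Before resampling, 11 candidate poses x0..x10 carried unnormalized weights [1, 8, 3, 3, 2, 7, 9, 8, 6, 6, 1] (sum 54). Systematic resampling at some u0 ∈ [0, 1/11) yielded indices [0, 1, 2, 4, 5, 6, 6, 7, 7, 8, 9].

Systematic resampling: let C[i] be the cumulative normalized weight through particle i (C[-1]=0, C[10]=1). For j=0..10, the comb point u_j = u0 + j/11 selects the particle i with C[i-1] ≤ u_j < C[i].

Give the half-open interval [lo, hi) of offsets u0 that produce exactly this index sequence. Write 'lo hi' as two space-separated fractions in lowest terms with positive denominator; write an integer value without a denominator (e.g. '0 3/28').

1/198 1/54

C = [1/54, 1/6, 2/9, 5/18, 17/54, 4/9, 11/18, 41/54, 47/54, 53/54, 1]
j=0 picked index 0: u0 ∈ [0, 1/54)
j=1 picked index 1: u0 ∈ [-43/594, 5/66)
j=2 picked index 2: u0 ∈ [-1/66, 4/99)
j=3 picked index 4: u0 ∈ [1/198, 25/594)
j=4 picked index 5: u0 ∈ [-29/594, 8/99)
j=5 picked index 6: u0 ∈ [-1/99, 31/198)
j=6 picked index 6: u0 ∈ [-10/99, 13/198)
j=7 picked index 7: u0 ∈ [-5/198, 73/594)
j=8 picked index 7: u0 ∈ [-23/198, 19/594)
j=9 picked index 8: u0 ∈ [-35/594, 31/594)
j=10 picked index 9: u0 ∈ [-23/594, 43/594)
intersection: [1/198, 1/54)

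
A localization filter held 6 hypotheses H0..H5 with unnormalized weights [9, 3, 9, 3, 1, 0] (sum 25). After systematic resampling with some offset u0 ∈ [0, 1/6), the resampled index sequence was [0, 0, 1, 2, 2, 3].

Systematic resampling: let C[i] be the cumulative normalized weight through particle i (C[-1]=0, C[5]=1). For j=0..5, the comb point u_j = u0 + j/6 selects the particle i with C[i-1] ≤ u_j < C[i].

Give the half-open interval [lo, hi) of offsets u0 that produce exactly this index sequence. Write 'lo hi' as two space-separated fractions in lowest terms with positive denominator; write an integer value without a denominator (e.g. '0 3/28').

2/75 19/150

C = [9/25, 12/25, 21/25, 24/25, 1, 1]
j=0 picked index 0: u0 ∈ [0, 9/25)
j=1 picked index 0: u0 ∈ [-1/6, 29/150)
j=2 picked index 1: u0 ∈ [2/75, 11/75)
j=3 picked index 2: u0 ∈ [-1/50, 17/50)
j=4 picked index 2: u0 ∈ [-14/75, 13/75)
j=5 picked index 3: u0 ∈ [1/150, 19/150)
intersection: [2/75, 19/150)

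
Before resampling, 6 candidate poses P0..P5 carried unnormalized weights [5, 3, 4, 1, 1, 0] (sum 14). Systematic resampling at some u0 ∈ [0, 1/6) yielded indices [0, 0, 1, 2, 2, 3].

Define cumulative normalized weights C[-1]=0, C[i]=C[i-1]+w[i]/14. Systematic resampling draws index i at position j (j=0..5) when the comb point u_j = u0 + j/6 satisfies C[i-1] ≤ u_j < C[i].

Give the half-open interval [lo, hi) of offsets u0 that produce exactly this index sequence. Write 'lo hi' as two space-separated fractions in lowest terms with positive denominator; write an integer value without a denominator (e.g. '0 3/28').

C = [5/14, 4/7, 6/7, 13/14, 1, 1]
j=0 picked index 0: u0 ∈ [0, 5/14)
j=1 picked index 0: u0 ∈ [-1/6, 4/21)
j=2 picked index 1: u0 ∈ [1/42, 5/21)
j=3 picked index 2: u0 ∈ [1/14, 5/14)
j=4 picked index 2: u0 ∈ [-2/21, 4/21)
j=5 picked index 3: u0 ∈ [1/42, 2/21)
intersection: [1/14, 2/21)

1/14 2/21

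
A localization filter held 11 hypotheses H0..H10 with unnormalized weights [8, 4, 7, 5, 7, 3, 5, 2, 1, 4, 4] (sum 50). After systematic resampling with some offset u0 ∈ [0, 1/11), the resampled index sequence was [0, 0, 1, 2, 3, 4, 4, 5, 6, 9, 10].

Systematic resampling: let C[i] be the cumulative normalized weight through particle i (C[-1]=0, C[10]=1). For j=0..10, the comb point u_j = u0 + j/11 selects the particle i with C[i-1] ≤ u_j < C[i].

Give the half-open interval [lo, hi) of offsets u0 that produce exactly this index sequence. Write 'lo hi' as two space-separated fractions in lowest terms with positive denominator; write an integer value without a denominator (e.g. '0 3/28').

C = [4/25, 6/25, 19/50, 12/25, 31/50, 17/25, 39/50, 41/50, 21/25, 23/25, 1]
j=0 picked index 0: u0 ∈ [0, 4/25)
j=1 picked index 0: u0 ∈ [-1/11, 19/275)
j=2 picked index 1: u0 ∈ [-6/275, 16/275)
j=3 picked index 2: u0 ∈ [-9/275, 59/550)
j=4 picked index 3: u0 ∈ [9/550, 32/275)
j=5 picked index 4: u0 ∈ [7/275, 91/550)
j=6 picked index 4: u0 ∈ [-18/275, 41/550)
j=7 picked index 5: u0 ∈ [-9/550, 12/275)
j=8 picked index 6: u0 ∈ [-13/275, 29/550)
j=9 picked index 9: u0 ∈ [6/275, 28/275)
j=10 picked index 10: u0 ∈ [3/275, 1/11)
intersection: [7/275, 12/275)

7/275 12/275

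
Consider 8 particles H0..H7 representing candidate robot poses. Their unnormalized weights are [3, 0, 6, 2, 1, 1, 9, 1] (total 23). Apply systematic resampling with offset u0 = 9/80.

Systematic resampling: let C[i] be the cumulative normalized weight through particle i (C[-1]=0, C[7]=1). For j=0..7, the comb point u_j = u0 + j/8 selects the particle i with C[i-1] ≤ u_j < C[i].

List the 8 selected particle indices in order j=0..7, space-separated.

C = [3/23, 3/23, 9/23, 11/23, 12/23, 13/23, 22/23, 1]
j=0: u_0=9/80 ∈ [0, 3/23) → index 0
j=1: u_1=19/80 ∈ [3/23, 9/23) → index 2
j=2: u_2=29/80 ∈ [3/23, 9/23) → index 2
j=3: u_3=39/80 ∈ [11/23, 12/23) → index 4
j=4: u_4=49/80 ∈ [13/23, 22/23) → index 6
j=5: u_5=59/80 ∈ [13/23, 22/23) → index 6
j=6: u_6=69/80 ∈ [13/23, 22/23) → index 6
j=7: u_7=79/80 ∈ [22/23, 1) → index 7

0 2 2 4 6 6 6 7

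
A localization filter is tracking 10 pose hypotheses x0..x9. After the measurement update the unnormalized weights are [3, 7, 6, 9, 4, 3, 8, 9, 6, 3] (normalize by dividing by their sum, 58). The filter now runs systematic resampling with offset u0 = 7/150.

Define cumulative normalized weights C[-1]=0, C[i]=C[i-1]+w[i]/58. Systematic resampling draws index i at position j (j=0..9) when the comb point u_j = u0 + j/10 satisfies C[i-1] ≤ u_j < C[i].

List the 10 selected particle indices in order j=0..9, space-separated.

C = [3/58, 5/29, 8/29, 25/58, 1/2, 16/29, 20/29, 49/58, 55/58, 1]
j=0: u_0=7/150 ∈ [0, 3/58) → index 0
j=1: u_1=11/75 ∈ [3/58, 5/29) → index 1
j=2: u_2=37/150 ∈ [5/29, 8/29) → index 2
j=3: u_3=26/75 ∈ [8/29, 25/58) → index 3
j=4: u_4=67/150 ∈ [25/58, 1/2) → index 4
j=5: u_5=41/75 ∈ [1/2, 16/29) → index 5
j=6: u_6=97/150 ∈ [16/29, 20/29) → index 6
j=7: u_7=56/75 ∈ [20/29, 49/58) → index 7
j=8: u_8=127/150 ∈ [49/58, 55/58) → index 8
j=9: u_9=71/75 ∈ [49/58, 55/58) → index 8

0 1 2 3 4 5 6 7 8 8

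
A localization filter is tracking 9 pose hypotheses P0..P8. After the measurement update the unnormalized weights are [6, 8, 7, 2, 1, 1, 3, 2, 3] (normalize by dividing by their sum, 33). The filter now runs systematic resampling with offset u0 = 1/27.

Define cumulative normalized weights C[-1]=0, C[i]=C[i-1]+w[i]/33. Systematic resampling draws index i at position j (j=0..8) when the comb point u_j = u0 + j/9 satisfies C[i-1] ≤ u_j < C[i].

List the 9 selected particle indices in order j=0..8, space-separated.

C = [2/11, 14/33, 7/11, 23/33, 8/11, 25/33, 28/33, 10/11, 1]
j=0: u_0=1/27 ∈ [0, 2/11) → index 0
j=1: u_1=4/27 ∈ [0, 2/11) → index 0
j=2: u_2=7/27 ∈ [2/11, 14/33) → index 1
j=3: u_3=10/27 ∈ [2/11, 14/33) → index 1
j=4: u_4=13/27 ∈ [14/33, 7/11) → index 2
j=5: u_5=16/27 ∈ [14/33, 7/11) → index 2
j=6: u_6=19/27 ∈ [23/33, 8/11) → index 4
j=7: u_7=22/27 ∈ [25/33, 28/33) → index 6
j=8: u_8=25/27 ∈ [10/11, 1) → index 8

0 0 1 1 2 2 4 6 8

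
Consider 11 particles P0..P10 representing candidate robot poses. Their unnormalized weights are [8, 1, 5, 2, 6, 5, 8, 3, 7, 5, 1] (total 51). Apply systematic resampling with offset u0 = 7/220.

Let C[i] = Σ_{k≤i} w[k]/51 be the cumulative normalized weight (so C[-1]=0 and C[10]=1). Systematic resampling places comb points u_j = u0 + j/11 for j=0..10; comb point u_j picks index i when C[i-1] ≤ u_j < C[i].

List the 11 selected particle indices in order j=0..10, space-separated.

0 0 2 3 4 5 6 6 8 8 9

C = [8/51, 3/17, 14/51, 16/51, 22/51, 9/17, 35/51, 38/51, 15/17, 50/51, 1]
j=0: u_0=7/220 ∈ [0, 8/51) → index 0
j=1: u_1=27/220 ∈ [0, 8/51) → index 0
j=2: u_2=47/220 ∈ [3/17, 14/51) → index 2
j=3: u_3=67/220 ∈ [14/51, 16/51) → index 3
j=4: u_4=87/220 ∈ [16/51, 22/51) → index 4
j=5: u_5=107/220 ∈ [22/51, 9/17) → index 5
j=6: u_6=127/220 ∈ [9/17, 35/51) → index 6
j=7: u_7=147/220 ∈ [9/17, 35/51) → index 6
j=8: u_8=167/220 ∈ [38/51, 15/17) → index 8
j=9: u_9=17/20 ∈ [38/51, 15/17) → index 8
j=10: u_10=207/220 ∈ [15/17, 50/51) → index 9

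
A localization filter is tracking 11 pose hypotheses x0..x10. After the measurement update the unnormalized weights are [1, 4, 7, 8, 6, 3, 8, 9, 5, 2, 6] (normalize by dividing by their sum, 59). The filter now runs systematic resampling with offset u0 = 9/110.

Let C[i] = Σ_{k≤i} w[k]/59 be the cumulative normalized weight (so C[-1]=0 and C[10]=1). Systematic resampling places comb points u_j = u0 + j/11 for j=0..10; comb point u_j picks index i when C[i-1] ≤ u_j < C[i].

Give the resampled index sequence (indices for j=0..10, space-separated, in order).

C = [1/59, 5/59, 12/59, 20/59, 26/59, 29/59, 37/59, 46/59, 51/59, 53/59, 1]
j=0: u_0=9/110 ∈ [1/59, 5/59) → index 1
j=1: u_1=19/110 ∈ [5/59, 12/59) → index 2
j=2: u_2=29/110 ∈ [12/59, 20/59) → index 3
j=3: u_3=39/110 ∈ [20/59, 26/59) → index 4
j=4: u_4=49/110 ∈ [26/59, 29/59) → index 5
j=5: u_5=59/110 ∈ [29/59, 37/59) → index 6
j=6: u_6=69/110 ∈ [37/59, 46/59) → index 7
j=7: u_7=79/110 ∈ [37/59, 46/59) → index 7
j=8: u_8=89/110 ∈ [46/59, 51/59) → index 8
j=9: u_9=9/10 ∈ [53/59, 1) → index 10
j=10: u_10=109/110 ∈ [53/59, 1) → index 10

1 2 3 4 5 6 7 7 8 10 10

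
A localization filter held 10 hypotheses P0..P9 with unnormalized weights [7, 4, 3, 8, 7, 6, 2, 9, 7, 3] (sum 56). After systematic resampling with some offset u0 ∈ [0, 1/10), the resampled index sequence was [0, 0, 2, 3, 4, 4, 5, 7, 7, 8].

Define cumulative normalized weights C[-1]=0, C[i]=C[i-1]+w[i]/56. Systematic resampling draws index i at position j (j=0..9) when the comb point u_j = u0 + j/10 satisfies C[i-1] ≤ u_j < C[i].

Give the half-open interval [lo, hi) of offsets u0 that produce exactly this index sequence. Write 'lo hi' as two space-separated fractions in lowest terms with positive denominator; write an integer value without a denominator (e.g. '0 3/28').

0 1/56

C = [1/8, 11/56, 1/4, 11/28, 29/56, 5/8, 37/56, 23/28, 53/56, 1]
j=0 picked index 0: u0 ∈ [0, 1/8)
j=1 picked index 0: u0 ∈ [-1/10, 1/40)
j=2 picked index 2: u0 ∈ [-1/280, 1/20)
j=3 picked index 3: u0 ∈ [-1/20, 13/140)
j=4 picked index 4: u0 ∈ [-1/140, 33/280)
j=5 picked index 4: u0 ∈ [-3/28, 1/56)
j=6 picked index 5: u0 ∈ [-23/280, 1/40)
j=7 picked index 7: u0 ∈ [-11/280, 17/140)
j=8 picked index 7: u0 ∈ [-39/280, 3/140)
j=9 picked index 8: u0 ∈ [-11/140, 13/280)
intersection: [0, 1/56)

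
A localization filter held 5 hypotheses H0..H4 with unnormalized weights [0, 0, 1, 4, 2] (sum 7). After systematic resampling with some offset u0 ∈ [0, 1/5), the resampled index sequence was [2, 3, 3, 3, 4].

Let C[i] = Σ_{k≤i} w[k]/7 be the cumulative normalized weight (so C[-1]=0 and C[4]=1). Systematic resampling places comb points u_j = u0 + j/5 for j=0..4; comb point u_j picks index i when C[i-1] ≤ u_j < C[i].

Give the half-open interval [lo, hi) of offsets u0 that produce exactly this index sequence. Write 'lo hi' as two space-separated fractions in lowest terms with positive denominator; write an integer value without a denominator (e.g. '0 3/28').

0 4/35

C = [0, 0, 1/7, 5/7, 1]
j=0 picked index 2: u0 ∈ [0, 1/7)
j=1 picked index 3: u0 ∈ [-2/35, 18/35)
j=2 picked index 3: u0 ∈ [-9/35, 11/35)
j=3 picked index 3: u0 ∈ [-16/35, 4/35)
j=4 picked index 4: u0 ∈ [-3/35, 1/5)
intersection: [0, 4/35)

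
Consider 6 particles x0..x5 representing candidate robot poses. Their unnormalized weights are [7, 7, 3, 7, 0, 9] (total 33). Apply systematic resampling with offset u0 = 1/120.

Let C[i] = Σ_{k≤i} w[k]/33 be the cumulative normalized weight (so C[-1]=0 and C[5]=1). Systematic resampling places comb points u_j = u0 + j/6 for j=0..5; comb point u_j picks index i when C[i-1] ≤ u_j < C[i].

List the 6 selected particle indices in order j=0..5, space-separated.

0 0 1 2 3 5

C = [7/33, 14/33, 17/33, 8/11, 8/11, 1]
j=0: u_0=1/120 ∈ [0, 7/33) → index 0
j=1: u_1=7/40 ∈ [0, 7/33) → index 0
j=2: u_2=41/120 ∈ [7/33, 14/33) → index 1
j=3: u_3=61/120 ∈ [14/33, 17/33) → index 2
j=4: u_4=27/40 ∈ [17/33, 8/11) → index 3
j=5: u_5=101/120 ∈ [8/11, 1) → index 5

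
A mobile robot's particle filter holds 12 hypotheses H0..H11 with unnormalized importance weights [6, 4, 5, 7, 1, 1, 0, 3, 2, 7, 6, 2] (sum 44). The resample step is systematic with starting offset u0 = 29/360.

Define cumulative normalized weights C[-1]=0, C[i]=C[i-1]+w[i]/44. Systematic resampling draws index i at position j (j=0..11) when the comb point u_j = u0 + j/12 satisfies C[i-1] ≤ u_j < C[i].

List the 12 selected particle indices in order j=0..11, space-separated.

C = [3/22, 5/22, 15/44, 1/2, 23/44, 6/11, 6/11, 27/44, 29/44, 9/11, 21/22, 1]
j=0: u_0=29/360 ∈ [0, 3/22) → index 0
j=1: u_1=59/360 ∈ [3/22, 5/22) → index 1
j=2: u_2=89/360 ∈ [5/22, 15/44) → index 2
j=3: u_3=119/360 ∈ [5/22, 15/44) → index 2
j=4: u_4=149/360 ∈ [15/44, 1/2) → index 3
j=5: u_5=179/360 ∈ [15/44, 1/2) → index 3
j=6: u_6=209/360 ∈ [6/11, 27/44) → index 7
j=7: u_7=239/360 ∈ [29/44, 9/11) → index 9
j=8: u_8=269/360 ∈ [29/44, 9/11) → index 9
j=9: u_9=299/360 ∈ [9/11, 21/22) → index 10
j=10: u_10=329/360 ∈ [9/11, 21/22) → index 10
j=11: u_11=359/360 ∈ [21/22, 1) → index 11

0 1 2 2 3 3 7 9 9 10 10 11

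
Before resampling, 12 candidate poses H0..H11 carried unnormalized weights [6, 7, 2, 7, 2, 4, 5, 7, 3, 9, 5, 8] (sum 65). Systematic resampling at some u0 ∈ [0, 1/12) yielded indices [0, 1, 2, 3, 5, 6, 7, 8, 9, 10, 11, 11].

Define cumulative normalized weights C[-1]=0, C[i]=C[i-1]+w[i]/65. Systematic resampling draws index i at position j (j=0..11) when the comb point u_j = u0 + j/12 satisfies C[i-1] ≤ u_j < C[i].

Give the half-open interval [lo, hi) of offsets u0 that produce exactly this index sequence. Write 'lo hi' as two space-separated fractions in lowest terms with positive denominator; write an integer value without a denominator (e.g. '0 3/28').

1/20 5/78

C = [6/65, 1/5, 3/13, 22/65, 24/65, 28/65, 33/65, 8/13, 43/65, 4/5, 57/65, 1]
j=0 picked index 0: u0 ∈ [0, 6/65)
j=1 picked index 1: u0 ∈ [7/780, 7/60)
j=2 picked index 2: u0 ∈ [1/30, 5/78)
j=3 picked index 3: u0 ∈ [-1/52, 23/260)
j=4 picked index 5: u0 ∈ [7/195, 19/195)
j=5 picked index 6: u0 ∈ [11/780, 71/780)
j=6 picked index 7: u0 ∈ [1/130, 3/26)
j=7 picked index 8: u0 ∈ [5/156, 61/780)
j=8 picked index 9: u0 ∈ [-1/195, 2/15)
j=9 picked index 10: u0 ∈ [1/20, 33/260)
j=10 picked index 11: u0 ∈ [17/390, 1/6)
j=11 picked index 11: u0 ∈ [-31/780, 1/12)
intersection: [1/20, 5/78)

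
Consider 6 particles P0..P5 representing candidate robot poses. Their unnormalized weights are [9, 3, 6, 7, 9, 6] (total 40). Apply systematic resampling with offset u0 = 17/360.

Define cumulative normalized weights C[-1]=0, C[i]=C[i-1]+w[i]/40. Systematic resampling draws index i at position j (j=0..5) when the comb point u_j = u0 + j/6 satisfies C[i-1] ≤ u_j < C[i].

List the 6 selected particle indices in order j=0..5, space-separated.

0 0 2 3 4 5

C = [9/40, 3/10, 9/20, 5/8, 17/20, 1]
j=0: u_0=17/360 ∈ [0, 9/40) → index 0
j=1: u_1=77/360 ∈ [0, 9/40) → index 0
j=2: u_2=137/360 ∈ [3/10, 9/20) → index 2
j=3: u_3=197/360 ∈ [9/20, 5/8) → index 3
j=4: u_4=257/360 ∈ [5/8, 17/20) → index 4
j=5: u_5=317/360 ∈ [17/20, 1) → index 5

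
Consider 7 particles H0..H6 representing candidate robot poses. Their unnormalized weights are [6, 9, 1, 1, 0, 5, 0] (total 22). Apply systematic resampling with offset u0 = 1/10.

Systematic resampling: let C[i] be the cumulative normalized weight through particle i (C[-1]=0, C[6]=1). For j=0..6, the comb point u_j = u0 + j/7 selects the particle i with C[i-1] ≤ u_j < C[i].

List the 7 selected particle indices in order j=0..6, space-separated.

0 0 1 1 1 5 5

C = [3/11, 15/22, 8/11, 17/22, 17/22, 1, 1]
j=0: u_0=1/10 ∈ [0, 3/11) → index 0
j=1: u_1=17/70 ∈ [0, 3/11) → index 0
j=2: u_2=27/70 ∈ [3/11, 15/22) → index 1
j=3: u_3=37/70 ∈ [3/11, 15/22) → index 1
j=4: u_4=47/70 ∈ [3/11, 15/22) → index 1
j=5: u_5=57/70 ∈ [17/22, 1) → index 5
j=6: u_6=67/70 ∈ [17/22, 1) → index 5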